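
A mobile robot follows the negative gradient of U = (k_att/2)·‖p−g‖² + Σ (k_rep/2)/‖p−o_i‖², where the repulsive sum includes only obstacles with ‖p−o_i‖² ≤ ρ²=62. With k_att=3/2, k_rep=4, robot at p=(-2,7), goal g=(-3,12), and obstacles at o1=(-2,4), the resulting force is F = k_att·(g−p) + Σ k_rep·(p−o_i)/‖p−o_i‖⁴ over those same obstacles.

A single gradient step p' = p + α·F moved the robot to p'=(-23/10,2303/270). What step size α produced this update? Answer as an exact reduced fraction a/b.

α = 1/5

F_att = 3/2·(g−p) = 3/2·(-1,5) = (-1.5000,7.5000)
o1: d²=9 ≤ ρ²=62; F_rep = 4·(0,3)/9² = (0.0000,0.1481)
F = F_att + ΣF_rep = (-1.5000,7.6481)
Δp = p'−p = (-0.3000,1.5296); α = Δx/Fx = (-3/10) / (-3/2) = 1/5
check: Δy/Fy = (413/270) / (413/54) = 1/5 ✓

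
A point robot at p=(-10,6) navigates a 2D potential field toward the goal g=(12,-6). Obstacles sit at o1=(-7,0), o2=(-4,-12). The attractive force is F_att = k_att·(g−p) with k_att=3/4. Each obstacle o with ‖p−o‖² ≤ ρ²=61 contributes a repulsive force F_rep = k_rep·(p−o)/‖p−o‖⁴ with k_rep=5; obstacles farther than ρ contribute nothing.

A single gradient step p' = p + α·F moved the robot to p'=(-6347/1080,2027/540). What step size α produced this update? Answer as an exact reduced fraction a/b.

α = 1/4

F_att = 3/4·(g−p) = 3/4·(22,-12) = (16.5000,-9.0000)
o1: d²=45 ≤ ρ²=61; F_rep = 5·(-3,6)/45² = (-0.0074,0.0148)
o2: d²=360 > ρ²=61 → inactive
F = F_att + ΣF_rep = (16.4926,-8.9852)
Δp = p'−p = (4.1231,-2.2463); α = Δx/Fx = (4453/1080) / (4453/270) = 1/4
check: Δy/Fy = (-1213/540) / (-1213/135) = 1/4 ✓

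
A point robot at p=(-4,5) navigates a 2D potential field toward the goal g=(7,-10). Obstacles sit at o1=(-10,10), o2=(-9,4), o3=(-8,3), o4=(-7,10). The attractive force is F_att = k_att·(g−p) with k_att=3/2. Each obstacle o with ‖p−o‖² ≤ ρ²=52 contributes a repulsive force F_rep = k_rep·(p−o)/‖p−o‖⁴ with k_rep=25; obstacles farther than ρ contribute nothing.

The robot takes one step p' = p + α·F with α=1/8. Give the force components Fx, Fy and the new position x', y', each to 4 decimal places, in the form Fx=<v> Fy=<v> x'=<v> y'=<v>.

Fx=16.9998 Fy=-22.4461 x'=-1.8750 y'=2.1942

F_att = 3/2·(g−p) = 3/2·(11,-15) = (16.5000,-22.5000)
o1: d²=61 > ρ²=52 → inactive
o2: d²=26 ≤ ρ²=52; F_rep = 25·(5,1)/26² = (0.1849,0.0370)
o3: d²=20 ≤ ρ²=52; F_rep = 25·(4,2)/20² = (0.2500,0.1250)
o4: d²=34 ≤ ρ²=52; F_rep = 25·(3,-5)/34² = (0.0649,-0.1081)
F = F_att + ΣF_rep = (16.9998,-22.4461)
p' = p + 1/8·F = (-1.8750,2.1942)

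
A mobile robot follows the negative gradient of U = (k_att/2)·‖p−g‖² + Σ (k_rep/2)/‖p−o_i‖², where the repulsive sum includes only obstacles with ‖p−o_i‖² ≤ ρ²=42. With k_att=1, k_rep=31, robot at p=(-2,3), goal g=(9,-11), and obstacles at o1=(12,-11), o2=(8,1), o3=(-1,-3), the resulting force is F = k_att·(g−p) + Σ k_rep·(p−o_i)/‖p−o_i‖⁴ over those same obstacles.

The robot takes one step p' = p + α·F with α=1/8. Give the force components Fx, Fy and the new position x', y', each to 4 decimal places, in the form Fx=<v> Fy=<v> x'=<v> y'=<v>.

F_att = 1·(g−p) = 1·(11,-14) = (11.0000,-14.0000)
o1: d²=392 > ρ²=42 → inactive
o2: d²=104 > ρ²=42 → inactive
o3: d²=37 ≤ ρ²=42; F_rep = 31·(-1,6)/37² = (-0.0226,0.1359)
F = F_att + ΣF_rep = (10.9774,-13.8641)
p' = p + 1/8·F = (-0.6278,1.2670)

Fx=10.9774 Fy=-13.8641 x'=-0.6278 y'=1.2670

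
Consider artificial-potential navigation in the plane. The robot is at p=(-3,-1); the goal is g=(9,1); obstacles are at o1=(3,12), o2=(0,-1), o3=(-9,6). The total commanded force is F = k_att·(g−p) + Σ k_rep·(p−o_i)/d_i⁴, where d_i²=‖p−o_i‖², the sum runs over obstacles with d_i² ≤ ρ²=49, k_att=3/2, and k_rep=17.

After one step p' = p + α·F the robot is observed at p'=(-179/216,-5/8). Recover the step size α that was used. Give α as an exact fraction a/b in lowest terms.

α = 1/8

F_att = 3/2·(g−p) = 3/2·(12,2) = (18.0000,3.0000)
o1: d²=205 > ρ²=49 → inactive
o2: d²=9 ≤ ρ²=49; F_rep = 17·(-3,0)/9² = (-0.6296,0.0000)
o3: d²=85 > ρ²=49 → inactive
F = F_att + ΣF_rep = (17.3704,3.0000)
Δp = p'−p = (2.1713,0.3750); α = Δx/Fx = (469/216) / (469/27) = 1/8
check: Δy/Fy = (3/8) / (3) = 1/8 ✓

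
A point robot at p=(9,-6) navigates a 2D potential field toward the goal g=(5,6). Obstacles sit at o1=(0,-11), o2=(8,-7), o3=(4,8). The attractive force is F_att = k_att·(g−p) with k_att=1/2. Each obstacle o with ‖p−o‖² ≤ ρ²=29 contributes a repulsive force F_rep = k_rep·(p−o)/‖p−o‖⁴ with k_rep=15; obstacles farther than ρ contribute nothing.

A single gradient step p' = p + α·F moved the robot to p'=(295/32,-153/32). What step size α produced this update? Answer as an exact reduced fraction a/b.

F_att = 1/2·(g−p) = 1/2·(-4,12) = (-2.0000,6.0000)
o1: d²=106 > ρ²=29 → inactive
o2: d²=2 ≤ ρ²=29; F_rep = 15·(1,1)/2² = (3.7500,3.7500)
o3: d²=221 > ρ²=29 → inactive
F = F_att + ΣF_rep = (1.7500,9.7500)
Δp = p'−p = (0.2188,1.2188); α = Δx/Fx = (7/32) / (7/4) = 1/8
check: Δy/Fy = (39/32) / (39/4) = 1/8 ✓

α = 1/8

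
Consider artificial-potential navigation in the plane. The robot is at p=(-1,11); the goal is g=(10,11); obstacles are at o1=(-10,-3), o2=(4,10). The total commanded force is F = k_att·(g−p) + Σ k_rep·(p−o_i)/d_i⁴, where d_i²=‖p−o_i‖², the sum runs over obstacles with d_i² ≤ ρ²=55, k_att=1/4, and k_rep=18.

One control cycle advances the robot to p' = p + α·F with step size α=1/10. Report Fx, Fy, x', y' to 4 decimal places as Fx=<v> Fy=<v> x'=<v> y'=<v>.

Fx=2.6169 Fy=0.0266 x'=-0.7383 y'=11.0027

F_att = 1/4·(g−p) = 1/4·(11,0) = (2.7500,0.0000)
o1: d²=277 > ρ²=55 → inactive
o2: d²=26 ≤ ρ²=55; F_rep = 18·(-5,1)/26² = (-0.1331,0.0266)
F = F_att + ΣF_rep = (2.6169,0.0266)
p' = p + 1/10·F = (-0.7383,11.0027)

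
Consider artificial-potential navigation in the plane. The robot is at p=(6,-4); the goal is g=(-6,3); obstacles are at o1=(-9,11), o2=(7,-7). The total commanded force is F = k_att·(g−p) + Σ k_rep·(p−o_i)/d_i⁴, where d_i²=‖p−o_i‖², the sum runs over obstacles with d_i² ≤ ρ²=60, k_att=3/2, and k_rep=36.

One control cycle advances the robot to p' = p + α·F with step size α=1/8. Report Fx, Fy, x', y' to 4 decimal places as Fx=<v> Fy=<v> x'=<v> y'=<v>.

F_att = 3/2·(g−p) = 3/2·(-12,7) = (-18.0000,10.5000)
o1: d²=450 > ρ²=60 → inactive
o2: d²=10 ≤ ρ²=60; F_rep = 36·(-1,3)/10² = (-0.3600,1.0800)
F = F_att + ΣF_rep = (-18.3600,11.5800)
p' = p + 1/8·F = (3.7050,-2.5525)

Fx=-18.3600 Fy=11.5800 x'=3.7050 y'=-2.5525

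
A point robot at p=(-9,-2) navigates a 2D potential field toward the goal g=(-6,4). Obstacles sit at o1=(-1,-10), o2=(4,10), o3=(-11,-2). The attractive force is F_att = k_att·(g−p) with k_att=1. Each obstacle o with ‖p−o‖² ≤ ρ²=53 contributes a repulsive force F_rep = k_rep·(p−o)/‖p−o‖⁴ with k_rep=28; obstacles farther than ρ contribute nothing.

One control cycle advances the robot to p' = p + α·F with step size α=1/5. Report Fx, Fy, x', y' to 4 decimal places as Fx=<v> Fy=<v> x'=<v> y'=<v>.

F_att = 1·(g−p) = 1·(3,6) = (3.0000,6.0000)
o1: d²=128 > ρ²=53 → inactive
o2: d²=313 > ρ²=53 → inactive
o3: d²=4 ≤ ρ²=53; F_rep = 28·(2,0)/4² = (3.5000,0.0000)
F = F_att + ΣF_rep = (6.5000,6.0000)
p' = p + 1/5·F = (-7.7000,-0.8000)

Fx=6.5000 Fy=6.0000 x'=-7.7000 y'=-0.8000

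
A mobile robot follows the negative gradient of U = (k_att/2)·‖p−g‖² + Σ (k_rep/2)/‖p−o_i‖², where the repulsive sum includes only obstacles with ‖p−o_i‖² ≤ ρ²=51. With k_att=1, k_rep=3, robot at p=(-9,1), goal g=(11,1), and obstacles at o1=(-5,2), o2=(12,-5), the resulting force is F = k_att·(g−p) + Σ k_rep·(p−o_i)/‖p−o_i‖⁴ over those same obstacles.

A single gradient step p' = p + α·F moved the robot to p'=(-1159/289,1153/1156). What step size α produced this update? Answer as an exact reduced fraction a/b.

F_att = 1·(g−p) = 1·(20,0) = (20.0000,0.0000)
o1: d²=17 ≤ ρ²=51; F_rep = 3·(-4,-1)/17² = (-0.0415,-0.0104)
o2: d²=477 > ρ²=51 → inactive
F = F_att + ΣF_rep = (19.9585,-0.0104)
Δp = p'−p = (4.9896,-0.0026); α = Δx/Fx = (1442/289) / (5768/289) = 1/4
check: Δy/Fy = (-3/1156) / (-3/289) = 1/4 ✓

α = 1/4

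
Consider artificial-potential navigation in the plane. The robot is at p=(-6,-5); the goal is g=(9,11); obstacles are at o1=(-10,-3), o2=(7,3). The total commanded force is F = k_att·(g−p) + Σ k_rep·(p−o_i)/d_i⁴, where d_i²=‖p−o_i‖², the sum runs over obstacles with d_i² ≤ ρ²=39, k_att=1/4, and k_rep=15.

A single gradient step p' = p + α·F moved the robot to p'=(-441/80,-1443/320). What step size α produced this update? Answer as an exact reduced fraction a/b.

F_att = 1/4·(g−p) = 1/4·(15,16) = (3.7500,4.0000)
o1: d²=20 ≤ ρ²=39; F_rep = 15·(4,-2)/20² = (0.1500,-0.0750)
o2: d²=233 > ρ²=39 → inactive
F = F_att + ΣF_rep = (3.9000,3.9250)
Δp = p'−p = (0.4875,0.4906); α = Δx/Fx = (39/80) / (39/10) = 1/8
check: Δy/Fy = (157/320) / (157/40) = 1/8 ✓

α = 1/8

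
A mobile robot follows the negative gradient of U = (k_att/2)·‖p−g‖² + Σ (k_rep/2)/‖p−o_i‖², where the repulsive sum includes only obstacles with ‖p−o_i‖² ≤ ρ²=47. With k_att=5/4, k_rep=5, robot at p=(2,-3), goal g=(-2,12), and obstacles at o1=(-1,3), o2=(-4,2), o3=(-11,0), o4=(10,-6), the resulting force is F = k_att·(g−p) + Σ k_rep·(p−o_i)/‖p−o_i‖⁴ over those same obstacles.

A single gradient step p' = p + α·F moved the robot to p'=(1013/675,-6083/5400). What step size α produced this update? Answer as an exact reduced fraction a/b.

α = 1/10

F_att = 5/4·(g−p) = 5/4·(-4,15) = (-5.0000,18.7500)
o1: d²=45 ≤ ρ²=47; F_rep = 5·(3,-6)/45² = (0.0074,-0.0148)
o2: d²=61 > ρ²=47 → inactive
o3: d²=178 > ρ²=47 → inactive
o4: d²=73 > ρ²=47 → inactive
F = F_att + ΣF_rep = (-4.9926,18.7352)
Δp = p'−p = (-0.4993,1.8735); α = Δx/Fx = (-337/675) / (-674/135) = 1/10
check: Δy/Fy = (10117/5400) / (10117/540) = 1/10 ✓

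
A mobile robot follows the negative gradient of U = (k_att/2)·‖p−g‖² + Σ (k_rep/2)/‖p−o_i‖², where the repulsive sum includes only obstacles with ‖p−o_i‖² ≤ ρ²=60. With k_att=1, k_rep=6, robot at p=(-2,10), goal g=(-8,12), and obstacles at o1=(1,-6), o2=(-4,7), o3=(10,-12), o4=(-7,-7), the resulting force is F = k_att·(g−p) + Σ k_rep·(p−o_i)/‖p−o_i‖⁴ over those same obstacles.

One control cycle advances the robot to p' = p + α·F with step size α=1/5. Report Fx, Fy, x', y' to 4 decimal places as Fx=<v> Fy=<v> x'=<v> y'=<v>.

Fx=-5.9290 Fy=2.1065 x'=-3.1858 y'=10.4213

F_att = 1·(g−p) = 1·(-6,2) = (-6.0000,2.0000)
o1: d²=265 > ρ²=60 → inactive
o2: d²=13 ≤ ρ²=60; F_rep = 6·(2,3)/13² = (0.0710,0.1065)
o3: d²=628 > ρ²=60 → inactive
o4: d²=314 > ρ²=60 → inactive
F = F_att + ΣF_rep = (-5.9290,2.1065)
p' = p + 1/5·F = (-3.1858,10.4213)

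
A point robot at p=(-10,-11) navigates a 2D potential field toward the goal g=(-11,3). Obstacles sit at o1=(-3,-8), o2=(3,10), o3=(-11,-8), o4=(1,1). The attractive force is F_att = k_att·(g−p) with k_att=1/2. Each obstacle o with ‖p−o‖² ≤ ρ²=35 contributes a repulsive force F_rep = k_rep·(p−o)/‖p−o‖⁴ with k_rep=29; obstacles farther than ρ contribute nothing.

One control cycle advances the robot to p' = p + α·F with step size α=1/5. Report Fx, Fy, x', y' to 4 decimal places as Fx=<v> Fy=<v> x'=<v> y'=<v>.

F_att = 1/2·(g−p) = 1/2·(-1,14) = (-0.5000,7.0000)
o1: d²=58 > ρ²=35 → inactive
o2: d²=610 > ρ²=35 → inactive
o3: d²=10 ≤ ρ²=35; F_rep = 29·(1,-3)/10² = (0.2900,-0.8700)
o4: d²=265 > ρ²=35 → inactive
F = F_att + ΣF_rep = (-0.2100,6.1300)
p' = p + 1/5·F = (-10.0420,-9.7740)

Fx=-0.2100 Fy=6.1300 x'=-10.0420 y'=-9.7740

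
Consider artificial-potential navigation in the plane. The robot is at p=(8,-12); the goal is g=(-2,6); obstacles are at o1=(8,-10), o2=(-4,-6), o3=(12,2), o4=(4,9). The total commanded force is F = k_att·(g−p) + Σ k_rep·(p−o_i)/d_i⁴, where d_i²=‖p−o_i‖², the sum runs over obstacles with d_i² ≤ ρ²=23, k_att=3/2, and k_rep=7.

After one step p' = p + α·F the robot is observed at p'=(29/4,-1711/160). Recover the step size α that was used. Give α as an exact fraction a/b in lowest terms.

F_att = 3/2·(g−p) = 3/2·(-10,18) = (-15.0000,27.0000)
o1: d²=4 ≤ ρ²=23; F_rep = 7·(0,-2)/4² = (0.0000,-0.8750)
o2: d²=180 > ρ²=23 → inactive
o3: d²=212 > ρ²=23 → inactive
o4: d²=457 > ρ²=23 → inactive
F = F_att + ΣF_rep = (-15.0000,26.1250)
Δp = p'−p = (-0.7500,1.3062); α = Δx/Fx = (-3/4) / (-15) = 1/20
check: Δy/Fy = (209/160) / (209/8) = 1/20 ✓

α = 1/20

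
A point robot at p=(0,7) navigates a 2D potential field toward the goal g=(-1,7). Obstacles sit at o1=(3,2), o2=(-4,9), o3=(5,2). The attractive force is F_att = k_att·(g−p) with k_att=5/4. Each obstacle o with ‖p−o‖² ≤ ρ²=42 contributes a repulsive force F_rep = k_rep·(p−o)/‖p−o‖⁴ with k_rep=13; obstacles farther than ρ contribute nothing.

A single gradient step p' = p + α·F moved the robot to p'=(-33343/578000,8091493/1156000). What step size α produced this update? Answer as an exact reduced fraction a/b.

F_att = 5/4·(g−p) = 5/4·(-1,0) = (-1.2500,0.0000)
o1: d²=34 ≤ ρ²=42; F_rep = 13·(-3,5)/34² = (-0.0337,0.0562)
o2: d²=20 ≤ ρ²=42; F_rep = 13·(4,-2)/20² = (0.1300,-0.0650)
o3: d²=50 > ρ²=42 → inactive
F = F_att + ΣF_rep = (-1.1537,-0.0088)
Δp = p'−p = (-0.0577,-0.0004); α = Δx/Fx = (-33343/578000) / (-33343/28900) = 1/20
check: Δy/Fy = (-507/1156000) / (-507/57800) = 1/20 ✓

α = 1/20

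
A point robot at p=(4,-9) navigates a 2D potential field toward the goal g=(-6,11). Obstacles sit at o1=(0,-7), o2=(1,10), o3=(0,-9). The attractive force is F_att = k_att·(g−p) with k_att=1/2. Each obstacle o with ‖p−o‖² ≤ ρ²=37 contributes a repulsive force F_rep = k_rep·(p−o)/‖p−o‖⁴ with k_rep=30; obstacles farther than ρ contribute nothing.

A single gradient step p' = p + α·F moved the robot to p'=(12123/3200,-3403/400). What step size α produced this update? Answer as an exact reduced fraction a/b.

α = 1/20

F_att = 1/2·(g−p) = 1/2·(-10,20) = (-5.0000,10.0000)
o1: d²=20 ≤ ρ²=37; F_rep = 30·(4,-2)/20² = (0.3000,-0.1500)
o2: d²=370 > ρ²=37 → inactive
o3: d²=16 ≤ ρ²=37; F_rep = 30·(4,0)/16² = (0.4688,0.0000)
F = F_att + ΣF_rep = (-4.2313,9.8500)
Δp = p'−p = (-0.2116,0.4925); α = Δx/Fx = (-677/3200) / (-677/160) = 1/20
check: Δy/Fy = (197/400) / (197/20) = 1/20 ✓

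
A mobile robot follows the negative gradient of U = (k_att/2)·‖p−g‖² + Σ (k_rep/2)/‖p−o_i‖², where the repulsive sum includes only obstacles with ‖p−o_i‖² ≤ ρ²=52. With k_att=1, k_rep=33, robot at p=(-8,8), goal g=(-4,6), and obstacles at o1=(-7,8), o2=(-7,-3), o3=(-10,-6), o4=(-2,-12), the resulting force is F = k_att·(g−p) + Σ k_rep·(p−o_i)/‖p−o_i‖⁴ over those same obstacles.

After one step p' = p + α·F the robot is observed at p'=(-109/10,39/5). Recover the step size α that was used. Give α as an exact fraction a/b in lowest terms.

F_att = 1·(g−p) = 1·(4,-2) = (4.0000,-2.0000)
o1: d²=1 ≤ ρ²=52; F_rep = 33·(-1,0)/1² = (-33.0000,0.0000)
o2: d²=122 > ρ²=52 → inactive
o3: d²=200 > ρ²=52 → inactive
o4: d²=436 > ρ²=52 → inactive
F = F_att + ΣF_rep = (-29.0000,-2.0000)
Δp = p'−p = (-2.9000,-0.2000); α = Δx/Fx = (-29/10) / (-29) = 1/10
check: Δy/Fy = (-1/5) / (-2) = 1/10 ✓

α = 1/10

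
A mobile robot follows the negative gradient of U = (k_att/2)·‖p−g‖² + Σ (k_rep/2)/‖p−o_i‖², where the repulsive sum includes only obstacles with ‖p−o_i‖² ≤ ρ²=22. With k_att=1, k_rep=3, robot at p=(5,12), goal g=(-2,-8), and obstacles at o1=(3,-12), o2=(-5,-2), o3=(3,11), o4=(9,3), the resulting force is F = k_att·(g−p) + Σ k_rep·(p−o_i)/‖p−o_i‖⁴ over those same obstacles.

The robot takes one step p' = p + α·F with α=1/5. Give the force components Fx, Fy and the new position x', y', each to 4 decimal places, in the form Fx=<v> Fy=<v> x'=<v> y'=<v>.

F_att = 1·(g−p) = 1·(-7,-20) = (-7.0000,-20.0000)
o1: d²=580 > ρ²=22 → inactive
o2: d²=296 > ρ²=22 → inactive
o3: d²=5 ≤ ρ²=22; F_rep = 3·(2,1)/5² = (0.2400,0.1200)
o4: d²=97 > ρ²=22 → inactive
F = F_att + ΣF_rep = (-6.7600,-19.8800)
p' = p + 1/5·F = (3.6480,8.0240)

Fx=-6.7600 Fy=-19.8800 x'=3.6480 y'=8.0240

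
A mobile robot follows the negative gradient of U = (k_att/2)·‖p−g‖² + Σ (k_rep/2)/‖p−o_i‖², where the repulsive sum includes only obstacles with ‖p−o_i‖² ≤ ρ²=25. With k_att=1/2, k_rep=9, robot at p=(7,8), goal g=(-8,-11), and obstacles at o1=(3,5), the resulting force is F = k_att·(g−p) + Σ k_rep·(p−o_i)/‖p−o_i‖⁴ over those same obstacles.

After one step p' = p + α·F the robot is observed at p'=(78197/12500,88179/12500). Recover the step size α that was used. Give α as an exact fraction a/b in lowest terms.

α = 1/10

F_att = 1/2·(g−p) = 1/2·(-15,-19) = (-7.5000,-9.5000)
o1: d²=25 ≤ ρ²=25; F_rep = 9·(4,3)/25² = (0.0576,0.0432)
F = F_att + ΣF_rep = (-7.4424,-9.4568)
Δp = p'−p = (-0.7442,-0.9457); α = Δx/Fx = (-9303/12500) / (-9303/1250) = 1/10
check: Δy/Fy = (-11821/12500) / (-11821/1250) = 1/10 ✓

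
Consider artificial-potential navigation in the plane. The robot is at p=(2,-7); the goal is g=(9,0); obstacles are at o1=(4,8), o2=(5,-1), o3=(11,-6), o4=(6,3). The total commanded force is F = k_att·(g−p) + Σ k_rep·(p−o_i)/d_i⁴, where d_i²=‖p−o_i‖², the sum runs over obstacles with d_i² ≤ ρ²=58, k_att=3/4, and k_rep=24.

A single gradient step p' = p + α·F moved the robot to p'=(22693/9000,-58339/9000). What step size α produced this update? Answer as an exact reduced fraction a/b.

F_att = 3/4·(g−p) = 3/4·(7,7) = (5.2500,5.2500)
o1: d²=229 > ρ²=58 → inactive
o2: d²=45 ≤ ρ²=58; F_rep = 24·(-3,-6)/45² = (-0.0356,-0.0711)
o3: d²=82 > ρ²=58 → inactive
o4: d²=116 > ρ²=58 → inactive
F = F_att + ΣF_rep = (5.2144,5.1789)
Δp = p'−p = (0.5214,0.5179); α = Δx/Fx = (4693/9000) / (4693/900) = 1/10
check: Δy/Fy = (4661/9000) / (4661/900) = 1/10 ✓

α = 1/10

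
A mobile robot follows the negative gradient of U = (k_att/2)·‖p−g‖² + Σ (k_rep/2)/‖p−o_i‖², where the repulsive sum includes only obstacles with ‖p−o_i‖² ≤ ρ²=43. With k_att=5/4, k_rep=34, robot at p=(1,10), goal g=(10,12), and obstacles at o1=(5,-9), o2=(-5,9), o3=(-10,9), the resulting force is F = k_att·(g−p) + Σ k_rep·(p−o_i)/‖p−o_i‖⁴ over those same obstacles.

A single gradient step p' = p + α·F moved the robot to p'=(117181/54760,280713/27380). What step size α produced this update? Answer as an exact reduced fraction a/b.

F_att = 5/4·(g−p) = 5/4·(9,2) = (11.2500,2.5000)
o1: d²=377 > ρ²=43 → inactive
o2: d²=37 ≤ ρ²=43; F_rep = 34·(6,1)/37² = (0.1490,0.0248)
o3: d²=122 > ρ²=43 → inactive
F = F_att + ΣF_rep = (11.3990,2.5248)
Δp = p'−p = (1.1399,0.2525); α = Δx/Fx = (62421/54760) / (62421/5476) = 1/10
check: Δy/Fy = (6913/27380) / (6913/2738) = 1/10 ✓

α = 1/10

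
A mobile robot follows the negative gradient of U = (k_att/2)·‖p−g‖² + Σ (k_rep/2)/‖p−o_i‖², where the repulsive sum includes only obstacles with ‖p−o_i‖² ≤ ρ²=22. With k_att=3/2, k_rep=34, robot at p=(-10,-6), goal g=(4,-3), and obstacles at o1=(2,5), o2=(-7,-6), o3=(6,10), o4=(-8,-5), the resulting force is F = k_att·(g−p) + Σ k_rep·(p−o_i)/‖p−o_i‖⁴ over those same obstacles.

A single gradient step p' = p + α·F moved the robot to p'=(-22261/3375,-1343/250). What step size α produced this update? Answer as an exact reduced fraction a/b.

F_att = 3/2·(g−p) = 3/2·(14,3) = (21.0000,4.5000)
o1: d²=265 > ρ²=22 → inactive
o2: d²=9 ≤ ρ²=22; F_rep = 34·(-3,0)/9² = (-1.2593,0.0000)
o3: d²=512 > ρ²=22 → inactive
o4: d²=5 ≤ ρ²=22; F_rep = 34·(-2,-1)/5² = (-2.7200,-1.3600)
F = F_att + ΣF_rep = (17.0207,3.1400)
Δp = p'−p = (3.4041,0.6280); α = Δx/Fx = (11489/3375) / (11489/675) = 1/5
check: Δy/Fy = (157/250) / (157/50) = 1/5 ✓

α = 1/5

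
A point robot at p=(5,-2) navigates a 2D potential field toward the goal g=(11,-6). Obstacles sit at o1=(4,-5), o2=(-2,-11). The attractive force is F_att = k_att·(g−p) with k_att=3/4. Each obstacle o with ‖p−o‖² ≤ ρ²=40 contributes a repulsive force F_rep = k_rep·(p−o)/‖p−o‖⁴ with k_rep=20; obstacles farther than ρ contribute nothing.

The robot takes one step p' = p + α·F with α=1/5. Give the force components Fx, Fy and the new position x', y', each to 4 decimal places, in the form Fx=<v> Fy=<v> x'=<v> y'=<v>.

F_att = 3/4·(g−p) = 3/4·(6,-4) = (4.5000,-3.0000)
o1: d²=10 ≤ ρ²=40; F_rep = 20·(1,3)/10² = (0.2000,0.6000)
o2: d²=130 > ρ²=40 → inactive
F = F_att + ΣF_rep = (4.7000,-2.4000)
p' = p + 1/5·F = (5.9400,-2.4800)

Fx=4.7000 Fy=-2.4000 x'=5.9400 y'=-2.4800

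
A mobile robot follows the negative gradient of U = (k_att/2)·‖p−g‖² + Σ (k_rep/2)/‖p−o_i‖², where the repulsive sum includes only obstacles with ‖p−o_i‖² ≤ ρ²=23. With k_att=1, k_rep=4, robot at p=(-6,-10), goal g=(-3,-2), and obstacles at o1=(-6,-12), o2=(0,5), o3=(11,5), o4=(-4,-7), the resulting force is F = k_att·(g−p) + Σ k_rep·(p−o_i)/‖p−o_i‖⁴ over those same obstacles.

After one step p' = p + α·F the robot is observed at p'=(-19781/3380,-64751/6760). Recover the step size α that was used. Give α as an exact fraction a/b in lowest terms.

F_att = 1·(g−p) = 1·(3,8) = (3.0000,8.0000)
o1: d²=4 ≤ ρ²=23; F_rep = 4·(0,2)/4² = (0.0000,0.5000)
o2: d²=261 > ρ²=23 → inactive
o3: d²=514 > ρ²=23 → inactive
o4: d²=13 ≤ ρ²=23; F_rep = 4·(-2,-3)/13² = (-0.0473,-0.0710)
F = F_att + ΣF_rep = (2.9527,8.4290)
Δp = p'−p = (0.1476,0.4214); α = Δx/Fx = (499/3380) / (499/169) = 1/20
check: Δy/Fy = (2849/6760) / (2849/338) = 1/20 ✓

α = 1/20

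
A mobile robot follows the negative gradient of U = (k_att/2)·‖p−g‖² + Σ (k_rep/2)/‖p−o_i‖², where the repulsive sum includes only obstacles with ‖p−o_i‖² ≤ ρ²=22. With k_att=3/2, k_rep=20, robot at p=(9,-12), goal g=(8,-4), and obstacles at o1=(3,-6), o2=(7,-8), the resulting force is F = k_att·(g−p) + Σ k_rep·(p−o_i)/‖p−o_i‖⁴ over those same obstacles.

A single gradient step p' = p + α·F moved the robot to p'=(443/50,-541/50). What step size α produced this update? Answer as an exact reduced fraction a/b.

F_att = 3/2·(g−p) = 3/2·(-1,8) = (-1.5000,12.0000)
o1: d²=72 > ρ²=22 → inactive
o2: d²=20 ≤ ρ²=22; F_rep = 20·(2,-4)/20² = (0.1000,-0.2000)
F = F_att + ΣF_rep = (-1.4000,11.8000)
Δp = p'−p = (-0.1400,1.1800); α = Δx/Fx = (-7/50) / (-7/5) = 1/10
check: Δy/Fy = (59/50) / (59/5) = 1/10 ✓

α = 1/10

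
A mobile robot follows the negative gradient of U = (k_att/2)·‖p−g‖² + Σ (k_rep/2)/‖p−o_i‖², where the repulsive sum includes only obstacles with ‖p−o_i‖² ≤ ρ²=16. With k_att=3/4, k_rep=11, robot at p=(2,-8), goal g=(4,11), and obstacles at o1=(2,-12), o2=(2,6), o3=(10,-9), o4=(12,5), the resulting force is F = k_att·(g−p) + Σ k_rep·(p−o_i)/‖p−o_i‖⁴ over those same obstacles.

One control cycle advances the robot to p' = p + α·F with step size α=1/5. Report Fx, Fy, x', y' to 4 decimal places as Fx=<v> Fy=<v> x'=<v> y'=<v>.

F_att = 3/4·(g−p) = 3/4·(2,19) = (1.5000,14.2500)
o1: d²=16 ≤ ρ²=16; F_rep = 11·(0,4)/16² = (0.0000,0.1719)
o2: d²=196 > ρ²=16 → inactive
o3: d²=65 > ρ²=16 → inactive
o4: d²=269 > ρ²=16 → inactive
F = F_att + ΣF_rep = (1.5000,14.4219)
p' = p + 1/5·F = (2.3000,-5.1156)

Fx=1.5000 Fy=14.4219 x'=2.3000 y'=-5.1156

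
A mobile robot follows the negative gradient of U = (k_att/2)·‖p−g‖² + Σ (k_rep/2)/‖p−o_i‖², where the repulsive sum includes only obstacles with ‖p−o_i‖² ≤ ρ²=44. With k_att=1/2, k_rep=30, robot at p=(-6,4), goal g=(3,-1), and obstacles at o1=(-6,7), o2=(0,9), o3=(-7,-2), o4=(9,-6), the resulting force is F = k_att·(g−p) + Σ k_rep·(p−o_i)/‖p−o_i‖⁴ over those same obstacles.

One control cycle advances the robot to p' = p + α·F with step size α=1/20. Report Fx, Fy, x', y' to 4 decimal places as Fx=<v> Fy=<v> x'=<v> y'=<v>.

F_att = 1/2·(g−p) = 1/2·(9,-5) = (4.5000,-2.5000)
o1: d²=9 ≤ ρ²=44; F_rep = 30·(0,-3)/9² = (0.0000,-1.1111)
o2: d²=61 > ρ²=44 → inactive
o3: d²=37 ≤ ρ²=44; F_rep = 30·(1,6)/37² = (0.0219,0.1315)
o4: d²=325 > ρ²=44 → inactive
F = F_att + ΣF_rep = (4.5219,-3.4796)
p' = p + 1/20·F = (-5.7739,3.8260)

Fx=4.5219 Fy=-3.4796 x'=-5.7739 y'=3.8260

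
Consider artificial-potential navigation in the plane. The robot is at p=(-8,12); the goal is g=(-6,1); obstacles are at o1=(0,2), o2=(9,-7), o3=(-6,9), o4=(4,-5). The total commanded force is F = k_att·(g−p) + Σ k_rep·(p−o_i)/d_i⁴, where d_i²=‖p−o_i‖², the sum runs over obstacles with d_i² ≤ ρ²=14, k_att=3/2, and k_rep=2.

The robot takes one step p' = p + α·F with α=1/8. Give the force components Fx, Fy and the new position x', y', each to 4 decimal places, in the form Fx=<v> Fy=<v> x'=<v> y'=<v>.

F_att = 3/2·(g−p) = 3/2·(2,-11) = (3.0000,-16.5000)
o1: d²=164 > ρ²=14 → inactive
o2: d²=650 > ρ²=14 → inactive
o3: d²=13 ≤ ρ²=14; F_rep = 2·(-2,3)/13² = (-0.0237,0.0355)
o4: d²=433 > ρ²=14 → inactive
F = F_att + ΣF_rep = (2.9763,-16.4645)
p' = p + 1/8·F = (-7.6280,9.9419)

Fx=2.9763 Fy=-16.4645 x'=-7.6280 y'=9.9419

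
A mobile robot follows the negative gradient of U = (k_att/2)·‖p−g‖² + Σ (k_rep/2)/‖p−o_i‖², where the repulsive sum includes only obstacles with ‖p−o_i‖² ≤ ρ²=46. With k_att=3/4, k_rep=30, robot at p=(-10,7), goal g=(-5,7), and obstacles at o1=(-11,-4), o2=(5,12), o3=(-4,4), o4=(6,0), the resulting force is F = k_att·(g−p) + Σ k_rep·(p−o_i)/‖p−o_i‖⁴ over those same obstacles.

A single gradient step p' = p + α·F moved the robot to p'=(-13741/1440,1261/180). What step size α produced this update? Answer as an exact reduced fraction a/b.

F_att = 3/4·(g−p) = 3/4·(5,0) = (3.7500,0.0000)
o1: d²=122 > ρ²=46 → inactive
o2: d²=250 > ρ²=46 → inactive
o3: d²=45 ≤ ρ²=46; F_rep = 30·(-6,3)/45² = (-0.0889,0.0444)
o4: d²=305 > ρ²=46 → inactive
F = F_att + ΣF_rep = (3.6611,0.0444)
Δp = p'−p = (0.4576,0.0056); α = Δx/Fx = (659/1440) / (659/180) = 1/8
check: Δy/Fy = (1/180) / (2/45) = 1/8 ✓

α = 1/8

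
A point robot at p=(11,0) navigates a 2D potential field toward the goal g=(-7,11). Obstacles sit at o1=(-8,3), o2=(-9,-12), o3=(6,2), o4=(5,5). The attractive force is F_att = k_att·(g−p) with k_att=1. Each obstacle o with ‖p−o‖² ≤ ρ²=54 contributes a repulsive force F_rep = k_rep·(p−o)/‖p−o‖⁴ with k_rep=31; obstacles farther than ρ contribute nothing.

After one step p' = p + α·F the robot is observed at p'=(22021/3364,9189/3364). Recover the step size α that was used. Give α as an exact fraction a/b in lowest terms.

α = 1/4

F_att = 1·(g−p) = 1·(-18,11) = (-18.0000,11.0000)
o1: d²=370 > ρ²=54 → inactive
o2: d²=544 > ρ²=54 → inactive
o3: d²=29 ≤ ρ²=54; F_rep = 31·(5,-2)/29² = (0.1843,-0.0737)
o4: d²=61 > ρ²=54 → inactive
F = F_att + ΣF_rep = (-17.8157,10.9263)
Δp = p'−p = (-4.4539,2.7316); α = Δx/Fx = (-14983/3364) / (-14983/841) = 1/4
check: Δy/Fy = (9189/3364) / (9189/841) = 1/4 ✓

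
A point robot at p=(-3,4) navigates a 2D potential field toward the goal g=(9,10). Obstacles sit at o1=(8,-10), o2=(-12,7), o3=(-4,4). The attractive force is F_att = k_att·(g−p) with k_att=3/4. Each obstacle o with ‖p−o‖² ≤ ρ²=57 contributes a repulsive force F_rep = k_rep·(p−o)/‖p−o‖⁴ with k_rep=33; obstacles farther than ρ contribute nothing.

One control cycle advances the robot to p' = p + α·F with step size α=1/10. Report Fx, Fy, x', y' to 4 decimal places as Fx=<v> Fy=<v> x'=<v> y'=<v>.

F_att = 3/4·(g−p) = 3/4·(12,6) = (9.0000,4.5000)
o1: d²=317 > ρ²=57 → inactive
o2: d²=90 > ρ²=57 → inactive
o3: d²=1 ≤ ρ²=57; F_rep = 33·(1,0)/1² = (33.0000,0.0000)
F = F_att + ΣF_rep = (42.0000,4.5000)
p' = p + 1/10·F = (1.2000,4.4500)

Fx=42.0000 Fy=4.5000 x'=1.2000 y'=4.4500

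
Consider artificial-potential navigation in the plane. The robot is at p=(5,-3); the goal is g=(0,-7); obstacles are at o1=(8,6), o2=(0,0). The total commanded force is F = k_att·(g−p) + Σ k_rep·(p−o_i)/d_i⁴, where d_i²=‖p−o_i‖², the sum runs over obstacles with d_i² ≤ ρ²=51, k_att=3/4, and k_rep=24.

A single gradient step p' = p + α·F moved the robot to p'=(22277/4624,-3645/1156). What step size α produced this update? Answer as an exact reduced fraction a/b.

F_att = 3/4·(g−p) = 3/4·(-5,-4) = (-3.7500,-3.0000)
o1: d²=90 > ρ²=51 → inactive
o2: d²=34 ≤ ρ²=51; F_rep = 24·(5,-3)/34² = (0.1038,-0.0623)
F = F_att + ΣF_rep = (-3.6462,-3.0623)
Δp = p'−p = (-0.1823,-0.1531); α = Δx/Fx = (-843/4624) / (-4215/1156) = 1/20
check: Δy/Fy = (-177/1156) / (-885/289) = 1/20 ✓

α = 1/20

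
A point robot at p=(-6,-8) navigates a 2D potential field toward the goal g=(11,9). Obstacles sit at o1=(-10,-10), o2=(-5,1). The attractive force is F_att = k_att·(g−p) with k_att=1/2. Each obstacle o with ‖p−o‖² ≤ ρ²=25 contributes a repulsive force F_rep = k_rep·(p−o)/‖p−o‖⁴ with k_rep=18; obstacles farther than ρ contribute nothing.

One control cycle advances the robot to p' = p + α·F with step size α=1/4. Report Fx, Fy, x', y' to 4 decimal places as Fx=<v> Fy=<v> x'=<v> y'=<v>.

F_att = 1/2·(g−p) = 1/2·(17,17) = (8.5000,8.5000)
o1: d²=20 ≤ ρ²=25; F_rep = 18·(4,2)/20² = (0.1800,0.0900)
o2: d²=82 > ρ²=25 → inactive
F = F_att + ΣF_rep = (8.6800,8.5900)
p' = p + 1/4·F = (-3.8300,-5.8525)

Fx=8.6800 Fy=8.5900 x'=-3.8300 y'=-5.8525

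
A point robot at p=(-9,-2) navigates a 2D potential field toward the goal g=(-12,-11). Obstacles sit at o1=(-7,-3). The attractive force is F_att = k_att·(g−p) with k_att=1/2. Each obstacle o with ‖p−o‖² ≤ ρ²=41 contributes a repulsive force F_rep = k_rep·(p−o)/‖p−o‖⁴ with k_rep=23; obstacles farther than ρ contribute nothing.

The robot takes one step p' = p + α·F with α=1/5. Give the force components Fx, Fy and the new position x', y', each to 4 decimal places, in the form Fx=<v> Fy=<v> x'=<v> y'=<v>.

Fx=-3.3400 Fy=-3.5800 x'=-9.6680 y'=-2.7160

F_att = 1/2·(g−p) = 1/2·(-3,-9) = (-1.5000,-4.5000)
o1: d²=5 ≤ ρ²=41; F_rep = 23·(-2,1)/5² = (-1.8400,0.9200)
F = F_att + ΣF_rep = (-3.3400,-3.5800)
p' = p + 1/5·F = (-9.6680,-2.7160)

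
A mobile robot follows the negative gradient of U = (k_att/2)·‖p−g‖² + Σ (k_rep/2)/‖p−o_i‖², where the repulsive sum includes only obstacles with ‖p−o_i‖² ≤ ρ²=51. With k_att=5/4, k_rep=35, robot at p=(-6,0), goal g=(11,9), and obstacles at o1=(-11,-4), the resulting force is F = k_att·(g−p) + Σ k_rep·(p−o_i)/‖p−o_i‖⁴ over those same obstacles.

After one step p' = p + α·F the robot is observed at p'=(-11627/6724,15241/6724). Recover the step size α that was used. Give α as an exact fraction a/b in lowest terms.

F_att = 5/4·(g−p) = 5/4·(17,9) = (21.2500,11.2500)
o1: d²=41 ≤ ρ²=51; F_rep = 35·(5,4)/41² = (0.1041,0.0833)
F = F_att + ΣF_rep = (21.3541,11.3333)
Δp = p'−p = (4.2708,2.2667); α = Δx/Fx = (28717/6724) / (143585/6724) = 1/5
check: Δy/Fy = (15241/6724) / (76205/6724) = 1/5 ✓

α = 1/5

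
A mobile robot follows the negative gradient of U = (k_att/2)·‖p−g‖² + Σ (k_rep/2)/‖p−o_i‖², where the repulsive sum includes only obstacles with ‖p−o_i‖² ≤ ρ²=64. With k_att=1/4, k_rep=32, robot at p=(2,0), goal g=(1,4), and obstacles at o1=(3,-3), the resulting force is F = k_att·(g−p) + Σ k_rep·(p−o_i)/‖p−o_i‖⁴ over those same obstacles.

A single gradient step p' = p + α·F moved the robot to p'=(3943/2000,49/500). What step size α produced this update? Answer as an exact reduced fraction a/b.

α = 1/20

F_att = 1/4·(g−p) = 1/4·(-1,4) = (-0.2500,1.0000)
o1: d²=10 ≤ ρ²=64; F_rep = 32·(-1,3)/10² = (-0.3200,0.9600)
F = F_att + ΣF_rep = (-0.5700,1.9600)
Δp = p'−p = (-0.0285,0.0980); α = Δx/Fx = (-57/2000) / (-57/100) = 1/20
check: Δy/Fy = (49/500) / (49/25) = 1/20 ✓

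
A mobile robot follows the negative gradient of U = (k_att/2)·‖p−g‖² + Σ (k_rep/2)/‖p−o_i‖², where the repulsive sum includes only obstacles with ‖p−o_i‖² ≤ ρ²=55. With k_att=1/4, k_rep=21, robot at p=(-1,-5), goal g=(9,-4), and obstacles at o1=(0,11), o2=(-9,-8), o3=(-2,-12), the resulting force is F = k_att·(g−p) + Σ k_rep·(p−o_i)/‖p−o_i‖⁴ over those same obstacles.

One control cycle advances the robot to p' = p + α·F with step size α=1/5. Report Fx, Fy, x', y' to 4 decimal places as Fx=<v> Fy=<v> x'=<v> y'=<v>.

F_att = 1/4·(g−p) = 1/4·(10,1) = (2.5000,0.2500)
o1: d²=257 > ρ²=55 → inactive
o2: d²=73 > ρ²=55 → inactive
o3: d²=50 ≤ ρ²=55; F_rep = 21·(1,7)/50² = (0.0084,0.0588)
F = F_att + ΣF_rep = (2.5084,0.3088)
p' = p + 1/5·F = (-0.4983,-4.9382)

Fx=2.5084 Fy=0.3088 x'=-0.4983 y'=-4.9382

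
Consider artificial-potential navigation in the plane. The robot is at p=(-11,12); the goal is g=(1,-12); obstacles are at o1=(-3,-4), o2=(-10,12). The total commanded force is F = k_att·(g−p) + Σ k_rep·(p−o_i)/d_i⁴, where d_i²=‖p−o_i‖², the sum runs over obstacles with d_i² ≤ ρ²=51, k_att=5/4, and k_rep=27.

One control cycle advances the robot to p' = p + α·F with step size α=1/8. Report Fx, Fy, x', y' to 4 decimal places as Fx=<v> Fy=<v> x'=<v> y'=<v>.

F_att = 5/4·(g−p) = 5/4·(12,-24) = (15.0000,-30.0000)
o1: d²=320 > ρ²=51 → inactive
o2: d²=1 ≤ ρ²=51; F_rep = 27·(-1,0)/1² = (-27.0000,0.0000)
F = F_att + ΣF_rep = (-12.0000,-30.0000)
p' = p + 1/8·F = (-12.5000,8.2500)

Fx=-12.0000 Fy=-30.0000 x'=-12.5000 y'=8.2500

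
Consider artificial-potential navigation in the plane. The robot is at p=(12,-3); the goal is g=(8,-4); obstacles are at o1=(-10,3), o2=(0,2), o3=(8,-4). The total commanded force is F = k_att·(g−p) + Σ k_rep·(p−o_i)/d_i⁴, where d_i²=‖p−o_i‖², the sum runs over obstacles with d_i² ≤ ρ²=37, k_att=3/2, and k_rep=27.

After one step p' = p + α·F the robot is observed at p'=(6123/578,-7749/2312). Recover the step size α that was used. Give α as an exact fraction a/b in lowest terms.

α = 1/4

F_att = 3/2·(g−p) = 3/2·(-4,-1) = (-6.0000,-1.5000)
o1: d²=520 > ρ²=37 → inactive
o2: d²=169 > ρ²=37 → inactive
o3: d²=17 ≤ ρ²=37; F_rep = 27·(4,1)/17² = (0.3737,0.0934)
F = F_att + ΣF_rep = (-5.6263,-1.4066)
Δp = p'−p = (-1.4066,-0.3516); α = Δx/Fx = (-813/578) / (-1626/289) = 1/4
check: Δy/Fy = (-813/2312) / (-813/578) = 1/4 ✓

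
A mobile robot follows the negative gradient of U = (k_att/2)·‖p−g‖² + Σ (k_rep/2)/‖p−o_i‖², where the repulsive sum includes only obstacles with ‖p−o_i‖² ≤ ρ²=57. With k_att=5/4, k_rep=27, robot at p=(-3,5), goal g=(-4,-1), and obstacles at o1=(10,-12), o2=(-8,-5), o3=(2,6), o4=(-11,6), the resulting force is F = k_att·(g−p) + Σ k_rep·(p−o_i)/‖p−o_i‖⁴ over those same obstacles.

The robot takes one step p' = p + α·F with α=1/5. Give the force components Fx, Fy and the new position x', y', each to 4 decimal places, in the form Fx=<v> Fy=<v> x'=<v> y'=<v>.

F_att = 5/4·(g−p) = 5/4·(-1,-6) = (-1.2500,-7.5000)
o1: d²=458 > ρ²=57 → inactive
o2: d²=125 > ρ²=57 → inactive
o3: d²=26 ≤ ρ²=57; F_rep = 27·(-5,-1)/26² = (-0.1997,-0.0399)
o4: d²=65 > ρ²=57 → inactive
F = F_att + ΣF_rep = (-1.4497,-7.5399)
p' = p + 1/5·F = (-3.2899,3.4920)

Fx=-1.4497 Fy=-7.5399 x'=-3.2899 y'=3.4920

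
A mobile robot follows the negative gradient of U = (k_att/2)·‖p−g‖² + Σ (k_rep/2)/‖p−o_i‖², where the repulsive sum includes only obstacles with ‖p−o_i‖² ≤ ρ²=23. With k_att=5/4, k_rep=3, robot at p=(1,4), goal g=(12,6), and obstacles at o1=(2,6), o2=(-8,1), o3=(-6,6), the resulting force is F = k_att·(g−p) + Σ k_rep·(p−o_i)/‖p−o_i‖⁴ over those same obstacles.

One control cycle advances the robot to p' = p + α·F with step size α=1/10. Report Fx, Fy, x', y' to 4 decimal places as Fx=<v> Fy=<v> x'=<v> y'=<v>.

Fx=13.6300 Fy=2.2600 x'=2.3630 y'=4.2260

F_att = 5/4·(g−p) = 5/4·(11,2) = (13.7500,2.5000)
o1: d²=5 ≤ ρ²=23; F_rep = 3·(-1,-2)/5² = (-0.1200,-0.2400)
o2: d²=90 > ρ²=23 → inactive
o3: d²=53 > ρ²=23 → inactive
F = F_att + ΣF_rep = (13.6300,2.2600)
p' = p + 1/10·F = (2.3630,4.2260)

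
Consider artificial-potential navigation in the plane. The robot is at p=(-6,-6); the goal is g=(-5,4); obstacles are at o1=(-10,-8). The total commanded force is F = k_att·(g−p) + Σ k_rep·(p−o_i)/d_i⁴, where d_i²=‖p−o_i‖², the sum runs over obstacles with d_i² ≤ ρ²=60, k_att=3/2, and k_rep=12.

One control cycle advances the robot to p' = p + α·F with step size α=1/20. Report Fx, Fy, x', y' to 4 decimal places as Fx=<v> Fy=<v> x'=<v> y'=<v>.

Fx=1.6200 Fy=15.0600 x'=-5.9190 y'=-5.2470

F_att = 3/2·(g−p) = 3/2·(1,10) = (1.5000,15.0000)
o1: d²=20 ≤ ρ²=60; F_rep = 12·(4,2)/20² = (0.1200,0.0600)
F = F_att + ΣF_rep = (1.6200,15.0600)
p' = p + 1/20·F = (-5.9190,-5.2470)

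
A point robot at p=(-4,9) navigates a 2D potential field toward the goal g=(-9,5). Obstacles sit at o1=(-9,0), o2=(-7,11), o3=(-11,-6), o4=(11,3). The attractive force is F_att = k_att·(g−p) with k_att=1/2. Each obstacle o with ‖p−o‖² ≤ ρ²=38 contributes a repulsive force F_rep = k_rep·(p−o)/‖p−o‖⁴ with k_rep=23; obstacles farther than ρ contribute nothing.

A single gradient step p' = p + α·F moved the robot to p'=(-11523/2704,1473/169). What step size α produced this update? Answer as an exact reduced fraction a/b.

α = 1/8

F_att = 1/2·(g−p) = 1/2·(-5,-4) = (-2.5000,-2.0000)
o1: d²=106 > ρ²=38 → inactive
o2: d²=13 ≤ ρ²=38; F_rep = 23·(3,-2)/13² = (0.4083,-0.2722)
o3: d²=274 > ρ²=38 → inactive
o4: d²=261 > ρ²=38 → inactive
F = F_att + ΣF_rep = (-2.0917,-2.2722)
Δp = p'−p = (-0.2615,-0.2840); α = Δx/Fx = (-707/2704) / (-707/338) = 1/8
check: Δy/Fy = (-48/169) / (-384/169) = 1/8 ✓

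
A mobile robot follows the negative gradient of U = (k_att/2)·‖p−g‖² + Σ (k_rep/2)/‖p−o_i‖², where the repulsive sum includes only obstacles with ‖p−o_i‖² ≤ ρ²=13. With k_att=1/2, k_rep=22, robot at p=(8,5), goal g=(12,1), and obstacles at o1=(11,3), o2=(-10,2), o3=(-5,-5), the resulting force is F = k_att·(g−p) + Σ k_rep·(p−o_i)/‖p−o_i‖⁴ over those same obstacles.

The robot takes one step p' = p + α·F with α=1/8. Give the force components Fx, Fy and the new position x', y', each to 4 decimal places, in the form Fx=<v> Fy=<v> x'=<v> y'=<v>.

Fx=1.6095 Fy=-1.7396 x'=8.2012 y'=4.7825

F_att = 1/2·(g−p) = 1/2·(4,-4) = (2.0000,-2.0000)
o1: d²=13 ≤ ρ²=13; F_rep = 22·(-3,2)/13² = (-0.3905,0.2604)
o2: d²=333 > ρ²=13 → inactive
o3: d²=269 > ρ²=13 → inactive
F = F_att + ΣF_rep = (1.6095,-1.7396)
p' = p + 1/8·F = (8.2012,4.7825)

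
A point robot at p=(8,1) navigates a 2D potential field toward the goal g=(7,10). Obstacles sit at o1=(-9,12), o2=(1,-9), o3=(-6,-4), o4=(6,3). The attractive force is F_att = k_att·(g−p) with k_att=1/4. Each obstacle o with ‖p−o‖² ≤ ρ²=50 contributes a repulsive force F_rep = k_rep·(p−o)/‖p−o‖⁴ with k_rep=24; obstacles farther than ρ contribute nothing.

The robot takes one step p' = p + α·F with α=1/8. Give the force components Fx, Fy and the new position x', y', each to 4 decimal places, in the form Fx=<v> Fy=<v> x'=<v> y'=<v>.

F_att = 1/4·(g−p) = 1/4·(-1,9) = (-0.2500,2.2500)
o1: d²=410 > ρ²=50 → inactive
o2: d²=149 > ρ²=50 → inactive
o3: d²=221 > ρ²=50 → inactive
o4: d²=8 ≤ ρ²=50; F_rep = 24·(2,-2)/8² = (0.7500,-0.7500)
F = F_att + ΣF_rep = (0.5000,1.5000)
p' = p + 1/8·F = (8.0625,1.1875)

Fx=0.5000 Fy=1.5000 x'=8.0625 y'=1.1875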